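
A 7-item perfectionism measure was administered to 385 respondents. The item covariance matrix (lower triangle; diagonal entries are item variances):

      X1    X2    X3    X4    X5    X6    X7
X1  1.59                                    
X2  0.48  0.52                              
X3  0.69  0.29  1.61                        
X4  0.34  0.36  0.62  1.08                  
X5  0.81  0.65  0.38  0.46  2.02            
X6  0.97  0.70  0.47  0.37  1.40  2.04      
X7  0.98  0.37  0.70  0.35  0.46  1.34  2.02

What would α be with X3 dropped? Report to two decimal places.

Remaining items: X1, X2, X4, X5, X6, X7 (k = 6).
Σσᵢ² = 1.59 + 0.52 + 1.08 + 2.02 + 2.04 + 2.02 = 9.27
total variance = 9.27 + 2 × 10.04 = 29.35
α (item deleted) = (6/5)·(1 − 9.27/29.35) = 0.82

α = 0.82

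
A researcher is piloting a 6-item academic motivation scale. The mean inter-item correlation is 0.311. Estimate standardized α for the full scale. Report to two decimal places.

standardized α = 0.73

Standardized α = k·r̄ / (1 + (k−1)·r̄) = 6 × 0.311 / (1 + 5 × 0.311)
  = 1.8660 / 2.5550 = 0.73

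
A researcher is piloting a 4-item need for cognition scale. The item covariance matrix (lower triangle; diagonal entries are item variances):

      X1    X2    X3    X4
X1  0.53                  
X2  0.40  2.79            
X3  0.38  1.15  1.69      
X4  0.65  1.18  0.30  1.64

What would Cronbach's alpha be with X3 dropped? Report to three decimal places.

Remaining items: X1, X2, X4 (k = 3).
Σσ²ᵢ = 0.53 + 2.79 + 1.64 = 4.96
σ²_T = 4.96 + 2 × 2.23 = 9.42
α (item deleted) = (3/2)·(1 − 4.96/9.42) = 0.710

α = 0.710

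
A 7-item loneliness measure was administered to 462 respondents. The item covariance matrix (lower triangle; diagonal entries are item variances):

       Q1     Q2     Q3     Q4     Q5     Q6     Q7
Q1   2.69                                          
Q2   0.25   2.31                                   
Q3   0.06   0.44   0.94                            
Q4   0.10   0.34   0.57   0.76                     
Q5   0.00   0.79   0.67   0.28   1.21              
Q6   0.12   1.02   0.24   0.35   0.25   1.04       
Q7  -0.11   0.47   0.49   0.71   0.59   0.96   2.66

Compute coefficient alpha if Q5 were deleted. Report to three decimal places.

Remaining items: Q1, Q2, Q3, Q4, Q6, Q7 (k = 6).
Σσ²ᵢ = 2.69 + 2.31 + 0.94 + 0.76 + 1.04 + 2.66 = 10.40
σ²_T = 10.40 + 2 × 6.01 = 22.42
α (item deleted) = (6/5)·(1 − 10.40/22.42) = 0.643

α = 0.643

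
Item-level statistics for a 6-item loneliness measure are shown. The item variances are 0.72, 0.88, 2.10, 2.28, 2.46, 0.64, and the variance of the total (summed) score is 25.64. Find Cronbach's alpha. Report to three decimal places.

α = 0.775

Σσ²ᵢ = 0.72 + 0.88 + 2.10 + 2.28 + 2.46 + 0.64 = 9.08
α = (k/(k−1))·(1 − Σσ²ᵢ/σ²_total) = (6/5)·(1 − 9.08/25.64) = 0.775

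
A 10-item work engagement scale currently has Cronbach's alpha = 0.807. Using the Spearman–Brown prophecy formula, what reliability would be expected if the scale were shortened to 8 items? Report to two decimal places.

Length factor m = 8/10 = 0.8000
α' = m·α / (1 − (1−m)·α)
   = 8/10 × 0.807 / (1 − (1 − 8/10) × 0.807)
   = 0.6456 / 0.8386 = 0.77

predicted reliability = 0.77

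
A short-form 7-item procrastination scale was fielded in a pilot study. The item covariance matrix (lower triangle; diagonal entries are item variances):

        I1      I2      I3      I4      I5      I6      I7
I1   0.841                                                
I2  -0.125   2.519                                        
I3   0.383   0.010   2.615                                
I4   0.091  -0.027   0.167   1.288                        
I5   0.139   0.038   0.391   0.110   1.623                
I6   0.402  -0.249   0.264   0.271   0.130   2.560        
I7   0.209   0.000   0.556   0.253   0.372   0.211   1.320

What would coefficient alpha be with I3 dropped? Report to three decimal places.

α = 0.317

Remaining items: I1, I2, I4, I5, I6, I7 (k = 6).
Σσᵢ² = 0.841 + 2.519 + 1.288 + 1.623 + 2.560 + 1.320 = 10.151
total variance = 10.151 + 2 × 1.825 = 13.801
α (item deleted) = (6/5)·(1 − 10.151/13.801) = 0.317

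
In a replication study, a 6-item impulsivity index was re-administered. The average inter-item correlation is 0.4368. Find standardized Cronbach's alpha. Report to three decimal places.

Standardized α = k·r̄ / (1 + (k−1)·r̄) = 6 × 0.4368 / (1 + 5 × 0.4368)
  = 2.6208 / 3.1840 = 0.823

α = 0.823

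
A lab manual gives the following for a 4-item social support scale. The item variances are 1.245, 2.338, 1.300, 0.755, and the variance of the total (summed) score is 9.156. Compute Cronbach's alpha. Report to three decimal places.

ΣVar(i) = 1.245 + 2.338 + 1.300 + 0.755 = 5.638
α = (k/(k−1))·(1 − ΣVar(i)/σ²_total) = (4/3)·(1 − 5.638/9.156) = 0.512

α = 0.512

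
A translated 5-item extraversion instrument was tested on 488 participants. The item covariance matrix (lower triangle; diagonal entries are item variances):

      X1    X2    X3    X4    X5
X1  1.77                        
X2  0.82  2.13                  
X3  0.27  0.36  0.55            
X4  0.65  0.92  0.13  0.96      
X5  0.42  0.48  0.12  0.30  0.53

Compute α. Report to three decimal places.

α = 0.751

Σσᵢ² = 1.77 + 2.13 + 0.55 + 0.96 + 0.53 = 5.94
Sum of the distinct covariances = 4.47
σ²_total = 5.94 + 2 × 4.47 = 14.88
α = (k/(k−1))·(1 − Σσᵢ²/σ²_total) = (5/4)·(1 − 5.94/14.88) = 0.751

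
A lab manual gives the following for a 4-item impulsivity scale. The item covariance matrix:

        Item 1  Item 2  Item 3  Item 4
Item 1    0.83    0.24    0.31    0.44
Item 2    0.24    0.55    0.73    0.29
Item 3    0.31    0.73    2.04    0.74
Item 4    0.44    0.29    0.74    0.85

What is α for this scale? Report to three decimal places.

α = 0.751

sum of item variances = 0.83 + 0.55 + 2.04 + 0.85 = 4.27
Sum of the distinct covariances = 2.75
σ²_T = 4.27 + 2 × 2.75 = 9.77
α = (k/(k−1))·(1 − sum of item variances/σ²_T) = (4/3)·(1 − 4.27/9.77) = 0.751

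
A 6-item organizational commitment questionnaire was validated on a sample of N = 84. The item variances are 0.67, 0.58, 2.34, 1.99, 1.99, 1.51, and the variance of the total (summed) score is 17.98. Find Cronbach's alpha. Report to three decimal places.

Cronbach's alpha = 0.594

Σσ²ᵢ = 0.67 + 0.58 + 2.34 + 1.99 + 1.99 + 1.51 = 9.08
α = (k/(k−1))·(1 − Σσ²ᵢ/σ²_total) = (6/5)·(1 − 9.08/17.98) = 0.594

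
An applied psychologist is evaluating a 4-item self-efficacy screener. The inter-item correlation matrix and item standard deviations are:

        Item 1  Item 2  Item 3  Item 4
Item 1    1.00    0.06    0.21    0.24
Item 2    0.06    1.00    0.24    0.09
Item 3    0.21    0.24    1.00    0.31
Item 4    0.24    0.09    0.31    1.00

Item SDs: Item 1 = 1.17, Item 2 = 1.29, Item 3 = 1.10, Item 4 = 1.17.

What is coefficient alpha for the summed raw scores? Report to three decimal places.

coefficient alpha = 0.477

Σσ²ᵢ = 1.17² + 1.29² + 1.10² + 1.17² = 5.6119
Covariances σ_ij = r_ij · s_i · s_j:
  σ(Item 1,Item 2) = 0.06 × 1.17 × 1.29 = 0.0906
  σ(Item 1,Item 3) = 0.21 × 1.17 × 1.10 = 0.2703
  σ(Item 1,Item 4) = 0.24 × 1.17 × 1.17 = 0.3285
  σ(Item 2,Item 3) = 0.24 × 1.29 × 1.10 = 0.3406
  σ(Item 2,Item 4) = 0.09 × 1.29 × 1.17 = 0.1358
  σ(Item 3,Item 4) = 0.31 × 1.10 × 1.17 = 0.3990
σ²_T = Σσ²ᵢ + 2·Σσ_ij = 5.6119 + 2 × 1.5648 = 8.7415
α = (4/3)·(1 − 5.6119/8.7415) = 0.477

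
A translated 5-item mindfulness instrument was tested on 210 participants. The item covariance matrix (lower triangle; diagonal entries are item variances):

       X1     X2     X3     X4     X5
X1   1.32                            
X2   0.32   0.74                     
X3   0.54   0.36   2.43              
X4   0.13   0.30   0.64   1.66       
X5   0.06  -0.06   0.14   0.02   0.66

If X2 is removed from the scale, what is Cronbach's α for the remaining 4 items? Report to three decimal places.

Remaining items: X1, X3, X4, X5 (k = 4).
sum of item variances = 1.32 + 2.43 + 1.66 + 0.66 = 6.07
σ²_total = 6.07 + 2 × 1.53 = 9.13
α (item deleted) = (4/3)·(1 − 6.07/9.13) = 0.447

Cronbach's α = 0.447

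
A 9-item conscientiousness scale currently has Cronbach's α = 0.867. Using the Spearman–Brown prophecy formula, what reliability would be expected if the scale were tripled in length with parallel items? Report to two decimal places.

Length factor m = 3
α' = m·α / (1 + (m−1)·α)
   = 3 × 0.867 / (1 + (3 − 1) × 0.867)
   = 2.6010 / 2.7340 = 0.95

predicted reliability = 0.95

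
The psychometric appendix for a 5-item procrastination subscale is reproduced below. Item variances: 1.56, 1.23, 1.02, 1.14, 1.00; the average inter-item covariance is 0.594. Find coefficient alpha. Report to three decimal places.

coefficient alpha = 0.833

sum of item variances = 1.56 + 1.23 + 1.02 + 1.14 + 1.00 = 5.95
Sum of the 10 distinct covariances = 10 × 0.594 = 5.940
Var(T) = sum of item variances + 2·Σcov = 5.95 + 2 × 5.940 = 17.830
α = (5/4)·(1 − 5.95/17.830) = 0.833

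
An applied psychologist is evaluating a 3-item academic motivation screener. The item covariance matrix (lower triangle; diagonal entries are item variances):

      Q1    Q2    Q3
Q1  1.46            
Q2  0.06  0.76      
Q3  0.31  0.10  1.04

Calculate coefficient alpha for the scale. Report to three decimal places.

sum of item variances = 1.46 + 0.76 + 1.04 = 3.26
Σ_{i<j} σ_ij = 0.47
total variance = 3.26 + 2 × 0.47 = 4.20
α = (k/(k−1))·(1 − sum of item variances/total variance) = (3/2)·(1 − 3.26/4.20) = 0.336

α = 0.336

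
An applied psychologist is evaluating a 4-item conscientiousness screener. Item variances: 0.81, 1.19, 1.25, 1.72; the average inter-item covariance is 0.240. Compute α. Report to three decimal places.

Σσ²ᵢ = 0.81 + 1.19 + 1.25 + 1.72 = 4.97
Sum of the 6 distinct covariances = 6 × 0.240 = 1.440
σ²_T = Σσ²ᵢ + 2·Σcov = 4.97 + 2 × 1.440 = 7.850
α = (4/3)·(1 − 4.97/7.850) = 0.489

α = 0.489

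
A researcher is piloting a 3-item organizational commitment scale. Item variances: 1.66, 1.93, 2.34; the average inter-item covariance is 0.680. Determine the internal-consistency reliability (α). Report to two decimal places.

α = 0.61

sum of item variances = 1.66 + 1.93 + 2.34 = 5.93
Sum of the 3 distinct covariances = 3 × 0.680 = 2.040
Var(T) = sum of item variances + 2·Σcov = 5.93 + 2 × 2.040 = 10.010
α = (3/2)·(1 − 5.93/10.010) = 0.61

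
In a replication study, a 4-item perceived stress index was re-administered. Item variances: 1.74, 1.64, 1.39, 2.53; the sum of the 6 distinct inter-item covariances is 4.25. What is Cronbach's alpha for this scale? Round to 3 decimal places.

Σσ²ᵢ = 1.74 + 1.64 + 1.39 + 2.53 = 7.30
Sum of distinct covariances = 4.25
σ²_T = Σσ²ᵢ + 2·Σcov = 7.30 + 2 × 4.25 = 15.80
α = (4/3)·(1 − 7.30/15.80) = 0.717

α = 0.717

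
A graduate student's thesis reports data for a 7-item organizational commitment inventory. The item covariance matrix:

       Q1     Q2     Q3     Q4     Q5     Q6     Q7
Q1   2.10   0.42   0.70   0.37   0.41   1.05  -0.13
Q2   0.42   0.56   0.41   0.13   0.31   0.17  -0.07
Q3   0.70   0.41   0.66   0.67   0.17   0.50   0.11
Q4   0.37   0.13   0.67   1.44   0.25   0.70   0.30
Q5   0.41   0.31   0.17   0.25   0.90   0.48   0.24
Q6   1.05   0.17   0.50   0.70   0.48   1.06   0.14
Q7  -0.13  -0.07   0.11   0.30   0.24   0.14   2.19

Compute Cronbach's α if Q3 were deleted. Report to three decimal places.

Remaining items: Q1, Q2, Q4, Q5, Q6, Q7 (k = 6).
Σσ²ᵢ = 2.10 + 0.56 + 1.44 + 0.90 + 1.06 + 2.19 = 8.25
σ²_T = 8.25 + 2 × 4.77 = 17.79
α (item deleted) = (6/5)·(1 − 8.25/17.79) = 0.644

α = 0.644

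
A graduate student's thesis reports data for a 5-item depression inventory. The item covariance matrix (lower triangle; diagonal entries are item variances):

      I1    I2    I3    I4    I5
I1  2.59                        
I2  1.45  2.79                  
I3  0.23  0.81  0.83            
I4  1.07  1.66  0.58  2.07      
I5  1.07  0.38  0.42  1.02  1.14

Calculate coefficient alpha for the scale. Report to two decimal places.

α = 0.81

Σσ²ᵢ = 2.59 + 2.79 + 0.83 + 2.07 + 1.14 = 9.42
Σ_{i<j} σ_ij = 8.69
Var(T) = 9.42 + 2 × 8.69 = 26.80
α = (k/(k−1))·(1 − Σσ²ᵢ/Var(T)) = (5/4)·(1 − 9.42/26.80) = 0.81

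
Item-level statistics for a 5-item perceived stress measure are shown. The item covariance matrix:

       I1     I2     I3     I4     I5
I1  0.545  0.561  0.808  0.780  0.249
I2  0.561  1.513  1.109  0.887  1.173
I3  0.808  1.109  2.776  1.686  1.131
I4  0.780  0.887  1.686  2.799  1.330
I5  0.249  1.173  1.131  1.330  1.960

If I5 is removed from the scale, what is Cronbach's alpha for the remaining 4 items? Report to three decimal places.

Remaining items: I1, I2, I3, I4 (k = 4).
Σσ²ᵢ = 0.545 + 1.513 + 2.776 + 2.799 = 7.633
σ²_total = 7.633 + 2 × 5.831 = 19.295
α (item deleted) = (4/3)·(1 − 7.633/19.295) = 0.806

α = 0.806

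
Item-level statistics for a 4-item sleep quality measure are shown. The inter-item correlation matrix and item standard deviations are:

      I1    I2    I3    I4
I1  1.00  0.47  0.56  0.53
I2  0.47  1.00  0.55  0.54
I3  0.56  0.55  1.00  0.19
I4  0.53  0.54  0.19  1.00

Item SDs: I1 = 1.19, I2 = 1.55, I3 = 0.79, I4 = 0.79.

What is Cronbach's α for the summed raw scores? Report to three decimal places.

Σσ²ᵢ = 1.19² + 1.55² + 0.79² + 0.79² = 5.0668
Covariances σ_ij = r_ij · s_i · s_j:
  σ(I1,I2) = 0.47 × 1.19 × 1.55 = 0.8669
  σ(I1,I3) = 0.56 × 1.19 × 0.79 = 0.5265
  σ(I1,I4) = 0.53 × 1.19 × 0.79 = 0.4983
  σ(I2,I3) = 0.55 × 1.55 × 0.79 = 0.6735
  σ(I2,I4) = 0.54 × 1.55 × 0.79 = 0.6612
  σ(I3,I4) = 0.19 × 0.79 × 0.79 = 0.1186
σ²_T = Σσ²ᵢ + 2·Σσ_ij = 5.0668 + 2 × 3.3450 = 11.7568
α = (4/3)·(1 − 5.0668/11.7568) = 0.759

α = 0.759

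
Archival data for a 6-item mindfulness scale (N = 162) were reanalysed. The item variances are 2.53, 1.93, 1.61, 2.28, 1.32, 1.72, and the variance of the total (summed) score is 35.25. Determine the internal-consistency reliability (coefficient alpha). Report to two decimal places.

sum of item variances = 2.53 + 1.93 + 1.61 + 2.28 + 1.32 + 1.72 = 11.39
α = (k/(k−1))·(1 − sum of item variances/σ²_total) = (6/5)·(1 − 11.39/35.25) = 0.81

α = 0.81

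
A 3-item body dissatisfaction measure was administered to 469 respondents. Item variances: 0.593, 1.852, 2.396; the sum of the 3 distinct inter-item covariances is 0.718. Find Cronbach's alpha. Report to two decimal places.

Cronbach's alpha = 0.34

Σσᵢ² = 0.593 + 1.852 + 2.396 = 4.841
Sum of distinct covariances = 0.718
σ²_total = Σσᵢ² + 2·Σcov = 4.841 + 2 × 0.718 = 6.277
α = (3/2)·(1 − 4.841/6.277) = 0.34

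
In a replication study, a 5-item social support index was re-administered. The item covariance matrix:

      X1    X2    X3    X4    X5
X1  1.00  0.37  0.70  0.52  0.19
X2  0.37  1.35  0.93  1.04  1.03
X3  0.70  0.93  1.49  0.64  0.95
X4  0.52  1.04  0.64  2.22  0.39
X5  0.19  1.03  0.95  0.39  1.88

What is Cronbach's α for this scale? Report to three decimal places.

sum of item variances = 1.00 + 1.35 + 1.49 + 2.22 + 1.88 = 7.94
Sum of off-diagonal covariances = 6.76
total variance = 7.94 + 2 × 6.76 = 21.46
α = (k/(k−1))·(1 − sum of item variances/total variance) = (5/4)·(1 − 7.94/21.46) = 0.788

α = 0.788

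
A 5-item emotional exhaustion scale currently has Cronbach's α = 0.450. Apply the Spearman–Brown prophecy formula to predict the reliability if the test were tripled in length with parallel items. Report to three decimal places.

Length factor m = 3
α' = m·α / (1 + (m−1)·α)
   = 3 × 0.450 / (1 + (3 − 1) × 0.450)
   = 1.3500 / 1.9000 = 0.711

predicted reliability = 0.711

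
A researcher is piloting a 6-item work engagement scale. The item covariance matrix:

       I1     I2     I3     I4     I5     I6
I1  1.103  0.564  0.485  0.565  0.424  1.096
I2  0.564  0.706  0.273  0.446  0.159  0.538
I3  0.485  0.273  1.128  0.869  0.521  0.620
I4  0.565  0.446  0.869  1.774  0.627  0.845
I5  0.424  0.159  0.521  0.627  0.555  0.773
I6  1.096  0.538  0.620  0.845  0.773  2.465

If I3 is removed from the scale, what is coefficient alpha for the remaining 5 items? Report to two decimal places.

α = 0.81

Remaining items: I1, I2, I4, I5, I6 (k = 5).
ΣVar(i) = 1.103 + 0.706 + 1.774 + 0.555 + 2.465 = 6.603
total variance = 6.603 + 2 × 6.037 = 18.677
α (item deleted) = (5/4)·(1 − 6.603/18.677) = 0.81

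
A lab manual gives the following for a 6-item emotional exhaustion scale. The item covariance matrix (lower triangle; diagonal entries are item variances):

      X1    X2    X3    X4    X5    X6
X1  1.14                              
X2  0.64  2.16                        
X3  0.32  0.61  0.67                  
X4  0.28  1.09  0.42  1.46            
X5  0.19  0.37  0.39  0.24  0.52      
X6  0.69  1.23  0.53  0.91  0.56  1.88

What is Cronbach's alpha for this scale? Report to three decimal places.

α = 0.821

Σσ²ᵢ = 1.14 + 2.16 + 0.67 + 1.46 + 0.52 + 1.88 = 7.83
Σ_{i<j} σ_ij = 8.47
σ²_total = 7.83 + 2 × 8.47 = 24.77
α = (k/(k−1))·(1 − Σσ²ᵢ/σ²_total) = (6/5)·(1 − 7.83/24.77) = 0.821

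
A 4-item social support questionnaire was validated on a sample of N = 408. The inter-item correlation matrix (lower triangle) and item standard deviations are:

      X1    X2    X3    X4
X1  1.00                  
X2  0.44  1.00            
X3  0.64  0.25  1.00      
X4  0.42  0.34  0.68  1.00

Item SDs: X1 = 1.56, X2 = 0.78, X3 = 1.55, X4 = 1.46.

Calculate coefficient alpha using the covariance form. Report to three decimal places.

coefficient alpha = 0.776

Σσ²ᵢ = 1.56² + 0.78² + 1.55² + 1.46² = 7.5761
Covariances σ_ij = r_ij · s_i · s_j:
  σ(X1,X2) = 0.44 × 1.56 × 0.78 = 0.5354
  σ(X1,X3) = 0.64 × 1.56 × 1.55 = 1.5475
  σ(X1,X4) = 0.42 × 1.56 × 1.46 = 0.9566
  σ(X2,X3) = 0.25 × 0.78 × 1.55 = 0.3023
  σ(X2,X4) = 0.34 × 0.78 × 1.46 = 0.3872
  σ(X3,X4) = 0.68 × 1.55 × 1.46 = 1.5388
σ²_T = Σσ²ᵢ + 2·Σσ_ij = 7.5761 + 2 × 5.2678 = 18.1117
α = (4/3)·(1 − 7.5761/18.1117) = 0.776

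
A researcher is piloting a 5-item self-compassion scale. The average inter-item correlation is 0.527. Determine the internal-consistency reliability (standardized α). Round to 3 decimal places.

α = 0.848

Standardized α = k·r̄ / (1 + (k−1)·r̄) = 5 × 0.527 / (1 + 4 × 0.527)
  = 2.6350 / 3.1080 = 0.848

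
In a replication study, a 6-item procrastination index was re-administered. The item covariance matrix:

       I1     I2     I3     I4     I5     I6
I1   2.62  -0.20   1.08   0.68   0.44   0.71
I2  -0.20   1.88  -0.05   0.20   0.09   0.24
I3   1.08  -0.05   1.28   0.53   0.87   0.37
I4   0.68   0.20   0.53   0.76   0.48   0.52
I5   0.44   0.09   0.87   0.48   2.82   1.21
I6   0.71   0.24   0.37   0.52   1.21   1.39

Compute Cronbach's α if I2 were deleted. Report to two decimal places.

Remaining items: I1, I3, I4, I5, I6 (k = 5).
Σσᵢ² = 2.62 + 1.28 + 0.76 + 2.82 + 1.39 = 8.87
total variance = 8.87 + 2 × 6.89 = 22.65
α (item deleted) = (5/4)·(1 − 8.87/22.65) = 0.76

α = 0.76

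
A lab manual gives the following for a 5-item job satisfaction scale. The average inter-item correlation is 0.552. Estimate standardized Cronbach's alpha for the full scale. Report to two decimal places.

Standardized α = k·r̄ / (1 + (k−1)·r̄) = 5 × 0.552 / (1 + 4 × 0.552)
  = 2.7600 / 3.2080 = 0.86

standardized Cronbach's alpha = 0.86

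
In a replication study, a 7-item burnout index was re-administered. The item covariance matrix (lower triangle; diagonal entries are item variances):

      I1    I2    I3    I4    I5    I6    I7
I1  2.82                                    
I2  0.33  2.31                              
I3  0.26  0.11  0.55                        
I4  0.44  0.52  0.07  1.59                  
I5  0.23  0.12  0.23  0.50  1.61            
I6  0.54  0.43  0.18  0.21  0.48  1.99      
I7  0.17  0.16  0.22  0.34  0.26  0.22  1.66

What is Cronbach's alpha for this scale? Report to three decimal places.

Cronbach's alpha = 0.572

Σσᵢ² = 2.82 + 2.31 + 0.55 + 1.59 + 1.61 + 1.99 + 1.66 = 12.53
Sum of off-diagonal covariances = 6.02
Var(T) = 12.53 + 2 × 6.02 = 24.57
α = (k/(k−1))·(1 − Σσᵢ²/Var(T)) = (7/6)·(1 − 12.53/24.57) = 0.572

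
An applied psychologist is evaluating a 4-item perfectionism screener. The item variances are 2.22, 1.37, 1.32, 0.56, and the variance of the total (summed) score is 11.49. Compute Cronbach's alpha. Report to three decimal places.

Cronbach's alpha = 0.699

sum of item variances = 2.22 + 1.37 + 1.32 + 0.56 = 5.47
α = (k/(k−1))·(1 − sum of item variances/σ²_T) = (4/3)·(1 − 5.47/11.49) = 0.699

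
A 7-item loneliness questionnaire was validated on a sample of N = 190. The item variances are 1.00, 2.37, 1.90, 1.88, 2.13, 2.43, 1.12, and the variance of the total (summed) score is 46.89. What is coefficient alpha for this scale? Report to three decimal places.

sum of item variances = 1.00 + 2.37 + 1.90 + 1.88 + 2.13 + 2.43 + 1.12 = 12.83
α = (k/(k−1))·(1 − sum of item variances/total variance) = (7/6)·(1 − 12.83/46.89) = 0.847

coefficient alpha = 0.847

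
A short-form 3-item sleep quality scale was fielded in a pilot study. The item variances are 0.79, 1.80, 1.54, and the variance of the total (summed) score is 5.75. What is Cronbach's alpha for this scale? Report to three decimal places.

Cronbach's alpha = 0.423

Σσ²ᵢ = 0.79 + 1.80 + 1.54 = 4.13
α = (k/(k−1))·(1 − Σσ²ᵢ/total variance) = (3/2)·(1 − 4.13/5.75) = 0.423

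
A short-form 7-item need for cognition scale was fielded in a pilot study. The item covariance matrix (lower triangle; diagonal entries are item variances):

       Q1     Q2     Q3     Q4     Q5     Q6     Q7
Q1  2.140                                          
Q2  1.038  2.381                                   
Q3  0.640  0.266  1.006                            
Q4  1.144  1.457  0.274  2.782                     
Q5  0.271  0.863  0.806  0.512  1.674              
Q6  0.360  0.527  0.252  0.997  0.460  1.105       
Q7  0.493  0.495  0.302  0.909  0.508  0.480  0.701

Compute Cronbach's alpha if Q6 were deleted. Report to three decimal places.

Cronbach's alpha = 0.782

Remaining items: Q1, Q2, Q3, Q4, Q5, Q7 (k = 6).
ΣVar(i) = 2.140 + 2.381 + 1.006 + 2.782 + 1.674 + 0.701 = 10.684
σ²_total = 10.684 + 2 × 9.978 = 30.640
α (item deleted) = (6/5)·(1 − 10.684/30.640) = 0.782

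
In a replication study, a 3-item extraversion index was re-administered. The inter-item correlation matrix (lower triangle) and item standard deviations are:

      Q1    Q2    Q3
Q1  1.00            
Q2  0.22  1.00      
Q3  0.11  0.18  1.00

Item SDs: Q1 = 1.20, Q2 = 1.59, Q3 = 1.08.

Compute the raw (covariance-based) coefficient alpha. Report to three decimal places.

Σσ²ᵢ = 1.20² + 1.59² + 1.08² = 5.1345
Covariances σ_ij = r_ij · s_i · s_j:
  σ(Q1,Q2) = 0.22 × 1.20 × 1.59 = 0.4198
  σ(Q1,Q3) = 0.11 × 1.20 × 1.08 = 0.1426
  σ(Q2,Q3) = 0.18 × 1.59 × 1.08 = 0.3091
σ²_T = Σσ²ᵢ + 2·Σσ_ij = 5.1345 + 2 × 0.8715 = 6.8775
α = (3/2)·(1 − 5.1345/6.8775) = 0.380

α = 0.380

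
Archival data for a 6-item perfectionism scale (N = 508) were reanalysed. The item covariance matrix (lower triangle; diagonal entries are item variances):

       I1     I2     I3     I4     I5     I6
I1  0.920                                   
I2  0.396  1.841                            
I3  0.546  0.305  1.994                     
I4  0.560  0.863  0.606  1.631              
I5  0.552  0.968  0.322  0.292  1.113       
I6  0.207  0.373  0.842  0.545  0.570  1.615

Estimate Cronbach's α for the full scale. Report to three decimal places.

Σσ²ᵢ = 0.920 + 1.841 + 1.994 + 1.631 + 1.113 + 1.615 = 9.114
Σ_{i<j} σ_ij = 7.947
σ²_T = 9.114 + 2 × 7.947 = 25.008
α = (k/(k−1))·(1 − Σσ²ᵢ/σ²_T) = (6/5)·(1 − 9.114/25.008) = 0.763

Cronbach's α = 0.763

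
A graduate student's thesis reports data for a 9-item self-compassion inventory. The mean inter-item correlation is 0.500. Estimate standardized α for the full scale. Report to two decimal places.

Standardized α = k·r̄ / (1 + (k−1)·r̄) = 9 × 0.500 / (1 + 8 × 0.500)
  = 4.5000 / 5.0000 = 0.90

standardized α = 0.90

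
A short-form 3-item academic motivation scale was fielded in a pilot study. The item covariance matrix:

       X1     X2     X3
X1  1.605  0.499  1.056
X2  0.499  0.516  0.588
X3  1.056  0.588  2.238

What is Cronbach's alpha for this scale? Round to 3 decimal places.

Σσ²ᵢ = 1.605 + 0.516 + 2.238 = 4.359
Sum of the distinct covariances = 2.143
σ²_T = 4.359 + 2 × 2.143 = 8.645
α = (k/(k−1))·(1 − Σσ²ᵢ/σ²_T) = (3/2)·(1 − 4.359/8.645) = 0.744

α = 0.744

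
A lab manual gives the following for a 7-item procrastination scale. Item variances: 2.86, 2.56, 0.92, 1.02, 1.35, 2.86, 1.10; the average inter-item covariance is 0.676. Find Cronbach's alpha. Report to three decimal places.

Σσᵢ² = 2.86 + 2.56 + 0.92 + 1.02 + 1.35 + 2.86 + 1.10 = 12.67
Sum of the 21 distinct covariances = 21 × 0.676 = 14.196
σ²_T = Σσᵢ² + 2·Σcov = 12.67 + 2 × 14.196 = 41.062
α = (7/6)·(1 − 12.67/41.062) = 0.807

α = 0.807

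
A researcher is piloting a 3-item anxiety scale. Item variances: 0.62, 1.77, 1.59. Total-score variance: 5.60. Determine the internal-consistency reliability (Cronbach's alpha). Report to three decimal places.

sum of item variances = 0.62 + 1.77 + 1.59 = 3.98
α = (k/(k−1))·(1 − sum of item variances/σ²_total) = (3/2)·(1 − 3.98/5.60) = 0.434

Cronbach's alpha = 0.434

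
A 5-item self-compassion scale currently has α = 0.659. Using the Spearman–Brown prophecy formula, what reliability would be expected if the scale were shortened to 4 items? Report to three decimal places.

Length factor m = 4/5 = 0.8000
α' = m·α / (1 − (1−m)·α)
   = 4/5 × 0.659 / (1 − (1 − 4/5) × 0.659)
   = 0.5272 / 0.8682 = 0.607

predicted reliability = 0.607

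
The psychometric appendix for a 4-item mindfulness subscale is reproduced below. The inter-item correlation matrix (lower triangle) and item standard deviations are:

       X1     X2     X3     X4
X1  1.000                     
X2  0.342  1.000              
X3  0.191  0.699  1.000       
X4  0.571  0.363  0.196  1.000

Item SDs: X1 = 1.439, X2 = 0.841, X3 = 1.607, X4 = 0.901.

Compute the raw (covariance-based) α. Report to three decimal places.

α = 0.668

Σσ²ᵢ = 1.439² + 0.841² + 1.607² + 0.901² = 6.1723
Covariances σ_ij = r_ij · s_i · s_j:
  σ(X1,X2) = 0.342 × 1.439 × 0.841 = 0.4139
  σ(X1,X3) = 0.191 × 1.439 × 1.607 = 0.4417
  σ(X1,X4) = 0.571 × 1.439 × 0.901 = 0.7403
  σ(X2,X3) = 0.699 × 0.841 × 1.607 = 0.9447
  σ(X2,X4) = 0.363 × 0.841 × 0.901 = 0.2751
  σ(X3,X4) = 0.196 × 1.607 × 0.901 = 0.2838
σ²_T = Σσ²ᵢ + 2·Σσ_ij = 6.1723 + 2 × 3.0995 = 12.3713
α = (4/3)·(1 − 6.1723/12.3713) = 0.668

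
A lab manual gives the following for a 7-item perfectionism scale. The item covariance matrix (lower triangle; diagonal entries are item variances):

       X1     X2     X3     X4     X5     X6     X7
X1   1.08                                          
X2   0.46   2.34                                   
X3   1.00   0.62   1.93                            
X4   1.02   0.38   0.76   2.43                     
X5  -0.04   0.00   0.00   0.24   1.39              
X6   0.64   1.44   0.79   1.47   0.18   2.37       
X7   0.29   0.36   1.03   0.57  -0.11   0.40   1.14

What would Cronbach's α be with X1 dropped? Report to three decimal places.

α = 0.700

Remaining items: X2, X3, X4, X5, X6, X7 (k = 6).
ΣVar(i) = 2.34 + 1.93 + 2.43 + 1.39 + 2.37 + 1.14 = 11.60
total variance = 11.60 + 2 × 8.13 = 27.86
α (item deleted) = (6/5)·(1 − 11.60/27.86) = 0.700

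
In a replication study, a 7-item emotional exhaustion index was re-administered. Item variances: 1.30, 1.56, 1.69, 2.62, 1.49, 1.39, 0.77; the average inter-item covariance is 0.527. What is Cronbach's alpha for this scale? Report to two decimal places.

Σσ²ᵢ = 1.30 + 1.56 + 1.69 + 2.62 + 1.49 + 1.39 + 0.77 = 10.82
Sum of the 21 distinct covariances = 21 × 0.527 = 11.067
σ²_T = Σσ²ᵢ + 2·Σcov = 10.82 + 2 × 11.067 = 32.954
α = (7/6)·(1 − 10.82/32.954) = 0.78

α = 0.78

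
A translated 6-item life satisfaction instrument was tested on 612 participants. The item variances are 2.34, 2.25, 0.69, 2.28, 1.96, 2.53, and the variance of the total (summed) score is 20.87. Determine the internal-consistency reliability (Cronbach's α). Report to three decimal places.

sum of item variances = 2.34 + 2.25 + 0.69 + 2.28 + 1.96 + 2.53 = 12.05
α = (k/(k−1))·(1 − sum of item variances/σ²_total) = (6/5)·(1 − 12.05/20.87) = 0.507

Cronbach's α = 0.507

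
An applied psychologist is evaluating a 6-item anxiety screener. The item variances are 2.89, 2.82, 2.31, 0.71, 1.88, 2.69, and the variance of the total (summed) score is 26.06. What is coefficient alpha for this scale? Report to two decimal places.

Σσᵢ² = 2.89 + 2.82 + 2.31 + 0.71 + 1.88 + 2.69 = 13.30
α = (k/(k−1))·(1 − Σσᵢ²/Var(T)) = (6/5)·(1 − 13.30/26.06) = 0.59

α = 0.59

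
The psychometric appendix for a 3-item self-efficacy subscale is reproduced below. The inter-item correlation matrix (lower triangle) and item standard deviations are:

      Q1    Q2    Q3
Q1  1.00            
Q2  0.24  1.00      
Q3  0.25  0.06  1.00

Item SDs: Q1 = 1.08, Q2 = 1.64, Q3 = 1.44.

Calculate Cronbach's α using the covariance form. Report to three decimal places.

α = 0.366

Σσ²ᵢ = 1.08² + 1.64² + 1.44² = 5.9296
Covariances σ_ij = r_ij · s_i · s_j:
  σ(Q1,Q2) = 0.24 × 1.08 × 1.64 = 0.4251
  σ(Q1,Q3) = 0.25 × 1.08 × 1.44 = 0.3888
  σ(Q2,Q3) = 0.06 × 1.64 × 1.44 = 0.1417
σ²_T = Σσ²ᵢ + 2·Σσ_ij = 5.9296 + 2 × 0.9556 = 7.8408
α = (3/2)·(1 − 5.9296/7.8408) = 0.366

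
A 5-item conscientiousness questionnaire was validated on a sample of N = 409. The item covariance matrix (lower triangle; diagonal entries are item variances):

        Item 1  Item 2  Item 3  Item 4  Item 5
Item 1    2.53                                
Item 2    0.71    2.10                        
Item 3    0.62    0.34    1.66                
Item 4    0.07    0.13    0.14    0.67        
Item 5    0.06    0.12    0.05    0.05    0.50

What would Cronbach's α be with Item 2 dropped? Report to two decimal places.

α = 0.36

Remaining items: Item 1, Item 3, Item 4, Item 5 (k = 4).
Σσᵢ² = 2.53 + 1.66 + 0.67 + 0.50 = 5.36
σ²_total = 5.36 + 2 × 0.99 = 7.34
α (item deleted) = (4/3)·(1 − 5.36/7.34) = 0.36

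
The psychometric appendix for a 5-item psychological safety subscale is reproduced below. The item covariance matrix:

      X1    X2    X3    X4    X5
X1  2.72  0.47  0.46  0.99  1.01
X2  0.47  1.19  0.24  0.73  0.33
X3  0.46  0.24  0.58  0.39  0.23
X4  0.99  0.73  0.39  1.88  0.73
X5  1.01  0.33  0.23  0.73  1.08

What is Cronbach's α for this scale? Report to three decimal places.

Σσᵢ² = 2.72 + 1.19 + 0.58 + 1.88 + 1.08 = 7.45
Sum of off-diagonal covariances = 5.58
σ²_total = 7.45 + 2 × 5.58 = 18.61
α = (k/(k−1))·(1 − Σσᵢ²/σ²_total) = (5/4)·(1 − 7.45/18.61) = 0.750

α = 0.750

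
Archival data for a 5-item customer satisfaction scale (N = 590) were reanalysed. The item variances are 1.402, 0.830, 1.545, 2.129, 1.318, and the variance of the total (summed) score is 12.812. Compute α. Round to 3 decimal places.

α = 0.545

ΣVar(i) = 1.402 + 0.830 + 1.545 + 2.129 + 1.318 = 7.224
α = (k/(k−1))·(1 − ΣVar(i)/Var(T)) = (5/4)·(1 − 7.224/12.812) = 0.545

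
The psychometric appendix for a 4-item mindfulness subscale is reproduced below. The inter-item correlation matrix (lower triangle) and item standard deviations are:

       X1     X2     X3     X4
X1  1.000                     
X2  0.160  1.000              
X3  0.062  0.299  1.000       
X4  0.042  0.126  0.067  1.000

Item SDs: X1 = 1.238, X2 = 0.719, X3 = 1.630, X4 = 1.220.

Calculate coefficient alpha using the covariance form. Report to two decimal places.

Σσ²ᵢ = 1.238² + 0.719² + 1.630² + 1.220² = 6.1949
Covariances σ_ij = r_ij · s_i · s_j:
  σ(X1,X2) = 0.160 × 1.238 × 0.719 = 0.1424
  σ(X1,X3) = 0.062 × 1.238 × 1.630 = 0.1251
  σ(X1,X4) = 0.042 × 1.238 × 1.220 = 0.0634
  σ(X2,X3) = 0.299 × 0.719 × 1.630 = 0.3504
  σ(X2,X4) = 0.126 × 0.719 × 1.220 = 0.1105
  σ(X3,X4) = 0.067 × 1.630 × 1.220 = 0.1332
σ²_T = Σσ²ᵢ + 2·Σσ_ij = 6.1949 + 2 × 0.9250 = 8.0449
α = (4/3)·(1 − 6.1949/8.0449) = 0.31

α = 0.31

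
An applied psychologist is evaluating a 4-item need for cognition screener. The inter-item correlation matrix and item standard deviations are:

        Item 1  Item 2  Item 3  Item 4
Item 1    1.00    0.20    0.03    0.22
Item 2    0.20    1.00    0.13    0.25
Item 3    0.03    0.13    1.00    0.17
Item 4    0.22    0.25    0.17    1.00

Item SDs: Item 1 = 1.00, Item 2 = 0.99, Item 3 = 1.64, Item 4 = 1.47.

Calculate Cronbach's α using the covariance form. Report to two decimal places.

α = 0.42

Σσ²ᵢ = 1.00² + 0.99² + 1.64² + 1.47² = 6.8306
Covariances σ_ij = r_ij · s_i · s_j:
  σ(Item 1,Item 2) = 0.20 × 1.00 × 0.99 = 0.1980
  σ(Item 1,Item 3) = 0.03 × 1.00 × 1.64 = 0.0492
  σ(Item 1,Item 4) = 0.22 × 1.00 × 1.47 = 0.3234
  σ(Item 2,Item 3) = 0.13 × 0.99 × 1.64 = 0.2111
  σ(Item 2,Item 4) = 0.25 × 0.99 × 1.47 = 0.3638
  σ(Item 3,Item 4) = 0.17 × 1.64 × 1.47 = 0.4098
σ²_T = Σσ²ᵢ + 2·Σσ_ij = 6.8306 + 2 × 1.5553 = 9.9412
α = (4/3)·(1 − 6.8306/9.9412) = 0.42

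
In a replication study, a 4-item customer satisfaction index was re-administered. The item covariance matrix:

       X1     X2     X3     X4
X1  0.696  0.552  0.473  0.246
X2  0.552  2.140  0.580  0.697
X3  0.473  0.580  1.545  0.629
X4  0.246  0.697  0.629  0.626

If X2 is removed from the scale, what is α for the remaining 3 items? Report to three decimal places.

α = 0.727

Remaining items: X1, X3, X4 (k = 3).
sum of item variances = 0.696 + 1.545 + 0.626 = 2.867
total variance = 2.867 + 2 × 1.348 = 5.563
α (item deleted) = (3/2)·(1 − 2.867/5.563) = 0.727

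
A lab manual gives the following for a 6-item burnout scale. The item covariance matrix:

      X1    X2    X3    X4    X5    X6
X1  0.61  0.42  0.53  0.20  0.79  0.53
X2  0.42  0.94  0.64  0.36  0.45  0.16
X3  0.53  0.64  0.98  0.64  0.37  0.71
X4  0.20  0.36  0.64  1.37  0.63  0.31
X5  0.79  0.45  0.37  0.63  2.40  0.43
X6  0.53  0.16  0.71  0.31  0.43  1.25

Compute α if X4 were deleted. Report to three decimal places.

α = 0.774

Remaining items: X1, X2, X3, X5, X6 (k = 5).
sum of item variances = 0.61 + 0.94 + 0.98 + 2.40 + 1.25 = 6.18
σ²_total = 6.18 + 2 × 5.03 = 16.24
α (item deleted) = (5/4)·(1 − 6.18/16.24) = 0.774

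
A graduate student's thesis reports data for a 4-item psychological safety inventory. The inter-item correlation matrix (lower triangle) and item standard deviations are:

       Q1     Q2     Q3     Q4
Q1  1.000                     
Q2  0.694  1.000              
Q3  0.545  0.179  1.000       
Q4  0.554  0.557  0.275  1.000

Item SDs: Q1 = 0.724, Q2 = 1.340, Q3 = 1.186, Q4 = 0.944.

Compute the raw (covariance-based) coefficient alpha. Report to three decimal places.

Σσ²ᵢ = 0.724² + 1.340² + 1.186² + 0.944² = 4.6175
Covariances σ_ij = r_ij · s_i · s_j:
  σ(Q1,Q2) = 0.694 × 0.724 × 1.340 = 0.6733
  σ(Q1,Q3) = 0.545 × 0.724 × 1.186 = 0.4680
  σ(Q1,Q4) = 0.554 × 0.724 × 0.944 = 0.3786
  σ(Q2,Q3) = 0.179 × 1.340 × 1.186 = 0.2845
  σ(Q2,Q4) = 0.557 × 1.340 × 0.944 = 0.7046
  σ(Q3,Q4) = 0.275 × 1.186 × 0.944 = 0.3079
σ²_T = Σσ²ᵢ + 2·Σσ_ij = 4.6175 + 2 × 2.8169 = 10.2513
α = (4/3)·(1 − 4.6175/10.2513) = 0.733

coefficient alpha = 0.733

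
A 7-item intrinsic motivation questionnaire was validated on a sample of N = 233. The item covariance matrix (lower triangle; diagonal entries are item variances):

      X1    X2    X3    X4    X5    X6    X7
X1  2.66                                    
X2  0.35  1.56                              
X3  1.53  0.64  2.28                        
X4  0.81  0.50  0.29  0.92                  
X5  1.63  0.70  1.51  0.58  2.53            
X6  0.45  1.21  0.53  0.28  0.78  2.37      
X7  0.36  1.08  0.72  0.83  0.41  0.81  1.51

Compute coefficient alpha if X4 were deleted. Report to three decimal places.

coefficient alpha = 0.796

Remaining items: X1, X2, X3, X5, X6, X7 (k = 6).
sum of item variances = 2.66 + 1.56 + 2.28 + 2.53 + 2.37 + 1.51 = 12.91
σ²_T = 12.91 + 2 × 12.71 = 38.33
α (item deleted) = (6/5)·(1 − 12.91/38.33) = 0.796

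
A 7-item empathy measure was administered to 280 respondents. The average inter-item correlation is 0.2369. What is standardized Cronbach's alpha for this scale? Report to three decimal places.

Standardized α = k·r̄ / (1 + (k−1)·r̄) = 7 × 0.2369 / (1 + 6 × 0.2369)
  = 1.6583 / 2.4214 = 0.685

standardized Cronbach's alpha = 0.685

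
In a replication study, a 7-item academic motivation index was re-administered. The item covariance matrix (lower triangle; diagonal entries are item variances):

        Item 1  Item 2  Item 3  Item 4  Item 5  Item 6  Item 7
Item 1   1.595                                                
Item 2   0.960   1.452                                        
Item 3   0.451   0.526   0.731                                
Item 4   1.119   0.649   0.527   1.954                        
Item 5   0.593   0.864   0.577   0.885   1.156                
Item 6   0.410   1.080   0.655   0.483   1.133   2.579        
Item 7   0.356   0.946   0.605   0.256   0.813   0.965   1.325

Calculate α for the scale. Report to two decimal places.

Σσᵢ² = 1.595 + 1.452 + 0.731 + 1.954 + 1.156 + 2.579 + 1.325 = 10.792
Sum of off-diagonal covariances = 14.853
σ²_total = 10.792 + 2 × 14.853 = 40.498
α = (k/(k−1))·(1 − Σσᵢ²/σ²_total) = (7/6)·(1 − 10.792/40.498) = 0.86

α = 0.86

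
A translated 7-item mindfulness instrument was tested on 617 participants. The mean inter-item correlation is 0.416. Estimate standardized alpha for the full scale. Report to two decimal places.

Standardized α = k·r̄ / (1 + (k−1)·r̄) = 7 × 0.416 / (1 + 6 × 0.416)
  = 2.9120 / 3.4960 = 0.83

α = 0.83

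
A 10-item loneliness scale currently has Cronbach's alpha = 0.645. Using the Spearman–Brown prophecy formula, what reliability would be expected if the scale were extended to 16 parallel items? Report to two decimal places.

predicted reliability = 0.74

Length factor m = 16/10 = 1.6000
α' = m·α / (1 + (m−1)·α)
   = 16/10 × 0.645 / (1 + (16/10 − 1) × 0.645)
   = 1.0320 / 1.3870 = 0.74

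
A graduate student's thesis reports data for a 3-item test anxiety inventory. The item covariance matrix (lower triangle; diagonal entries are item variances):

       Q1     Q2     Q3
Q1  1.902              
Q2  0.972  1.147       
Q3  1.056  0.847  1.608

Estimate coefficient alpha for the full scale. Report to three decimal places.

Σσ²ᵢ = 1.902 + 1.147 + 1.608 = 4.657
Sum of off-diagonal covariances = 2.875
σ²_total = 4.657 + 2 × 2.875 = 10.407
α = (k/(k−1))·(1 − Σσ²ᵢ/σ²_total) = (3/2)·(1 − 4.657/10.407) = 0.829

α = 0.829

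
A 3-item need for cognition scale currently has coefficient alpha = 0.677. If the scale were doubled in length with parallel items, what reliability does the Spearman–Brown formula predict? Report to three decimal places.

Length factor m = 2
α' = m·α / (1 + (m−1)·α)
   = 2 × 0.677 / (1 + (2 − 1) × 0.677)
   = 1.3540 / 1.6770 = 0.807

predicted reliability = 0.807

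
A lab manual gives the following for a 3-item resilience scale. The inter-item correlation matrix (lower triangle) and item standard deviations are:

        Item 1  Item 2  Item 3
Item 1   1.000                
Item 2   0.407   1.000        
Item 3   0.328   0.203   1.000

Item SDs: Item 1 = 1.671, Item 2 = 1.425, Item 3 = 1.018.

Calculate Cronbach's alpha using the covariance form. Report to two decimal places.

Σσ²ᵢ = 1.671² + 1.425² + 1.018² = 5.8592
Covariances σ_ij = r_ij · s_i · s_j:
  σ(Item 1,Item 2) = 0.407 × 1.671 × 1.425 = 0.9691
  σ(Item 1,Item 3) = 0.328 × 1.671 × 1.018 = 0.5580
  σ(Item 2,Item 3) = 0.203 × 1.425 × 1.018 = 0.2945
σ²_T = Σσ²ᵢ + 2·Σσ_ij = 5.8592 + 2 × 1.8216 = 9.5024
α = (3/2)·(1 − 5.8592/9.5024) = 0.58

α = 0.58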